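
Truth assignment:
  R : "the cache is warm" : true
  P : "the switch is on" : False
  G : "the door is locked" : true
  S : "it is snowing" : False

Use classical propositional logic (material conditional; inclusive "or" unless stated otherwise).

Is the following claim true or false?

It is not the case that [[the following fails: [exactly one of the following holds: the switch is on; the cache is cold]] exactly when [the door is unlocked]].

Values: P=F, R=T, G=T.
In symbols: ¬(¬(P ⊕ ¬R) ↔ ¬G)

¬R = ¬T = F
P ⊕ ¬R = F ⊕ F = F
¬(P ⊕ ¬R) = ¬F = T
¬G = ¬T = F
¬(P ⊕ ¬R) ↔ ¬G = T ↔ F = F
¬(¬(P ⊕ ¬R) ↔ ¬G) = ¬F = T

True.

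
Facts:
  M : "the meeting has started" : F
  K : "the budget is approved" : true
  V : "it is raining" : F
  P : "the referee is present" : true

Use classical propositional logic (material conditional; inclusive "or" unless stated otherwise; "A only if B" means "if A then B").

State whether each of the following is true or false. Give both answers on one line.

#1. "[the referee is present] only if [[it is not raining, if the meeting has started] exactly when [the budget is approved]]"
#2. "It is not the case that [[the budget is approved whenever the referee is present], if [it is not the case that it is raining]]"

#1: Formalization: P → ((M → ¬V) ↔ K)

¬V = ¬F = T
M → ¬V = F → T = T
(M → ¬V) ↔ K = T ↔ T = T
P → ((M → ¬V) ↔ K) = T → T = T
So #1 is true.

#2: Formalization: ¬(¬V → (P → K))

¬V = ¬F = T
P → K = T → T = T
¬V → (P → K) = T → T = T
¬(¬V → (P → K)) = ¬T = F
So #2 is false.

#1 true, #2 false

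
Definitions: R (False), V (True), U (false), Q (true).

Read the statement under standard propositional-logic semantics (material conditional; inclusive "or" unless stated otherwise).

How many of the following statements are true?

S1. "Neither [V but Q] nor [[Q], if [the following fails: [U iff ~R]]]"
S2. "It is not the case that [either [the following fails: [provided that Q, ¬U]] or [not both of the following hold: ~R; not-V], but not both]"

S1: This is (V & Q) nor (~(U <-> ~R) -> Q).

V & Q = T & T = T
~R = ~F = T
U <-> ~R = F <-> T = F
~(U <-> ~R) = ~F = T
~(U <-> ~R) -> Q = T -> T = T
(V & Q) nor (~(U <-> ~R) -> Q) = T nor T = F
So S1 is false.

S2: This is ~(~(Q -> ~U) xor (~R nand ~V)).

~U = ~F = T
Q -> ~U = T -> T = T
~(Q -> ~U) = ~T = F
~R = ~F = T
~V = ~T = F
~R nand ~V = T nand F = T
~(Q -> ~U) xor (~R nand ~V) = F xor T = T
~(~(Q -> ~U) xor (~R nand ~V)) = ~T = F
So S2 is false.

0 of the 2 statements are true (none).

0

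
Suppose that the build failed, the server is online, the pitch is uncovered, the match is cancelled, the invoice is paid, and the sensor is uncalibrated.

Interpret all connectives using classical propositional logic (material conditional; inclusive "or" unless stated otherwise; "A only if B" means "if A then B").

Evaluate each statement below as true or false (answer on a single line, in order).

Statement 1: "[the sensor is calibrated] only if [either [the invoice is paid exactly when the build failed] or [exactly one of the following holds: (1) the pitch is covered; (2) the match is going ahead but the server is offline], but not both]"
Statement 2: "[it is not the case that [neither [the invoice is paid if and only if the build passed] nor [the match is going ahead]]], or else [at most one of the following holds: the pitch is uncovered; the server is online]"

Let W = "the sensor is calibrated" (F), V = "the invoice is paid" (T), G = "the build passed" (F), K = "the pitch is covered" (F), S = "the match is cancelled" (T), H = "the server is online" (T).

Statement 1: Formalization: W → ((V ↔ ¬G) ⊕ (K ⊕ (¬S ∧ ¬H)))

¬G = ¬F = T
V ↔ ¬G = T ↔ T = T
¬S = ¬T = F
¬H = ¬T = F
¬S ∧ ¬H = F ∧ F = F
K ⊕ (¬S ∧ ¬H) = F ⊕ F = F
(V ↔ ¬G) ⊕ (K ⊕ (¬S ∧ ¬H)) = T ⊕ F = T
W → ((V ↔ ¬G) ⊕ (K ⊕ (¬S ∧ ¬H))) = F → T = T
So Statement 1 is true.

Statement 2: Formalization: ¬((V ↔ G) ↓ ¬S) ∨ (¬K ↑ H)

V ↔ G = T ↔ F = F
¬S = ¬T = F
(V ↔ G) ↓ ¬S = F ↓ F = T
¬((V ↔ G) ↓ ¬S) = ¬T = F
¬K = ¬F = T
¬K ↑ H = T ↑ T = F
¬((V ↔ G) ↓ ¬S) ∨ (¬K ↑ H) = F ∨ F = F
Thus Statement 2 is false.

Statement 1 T / Statement 2 F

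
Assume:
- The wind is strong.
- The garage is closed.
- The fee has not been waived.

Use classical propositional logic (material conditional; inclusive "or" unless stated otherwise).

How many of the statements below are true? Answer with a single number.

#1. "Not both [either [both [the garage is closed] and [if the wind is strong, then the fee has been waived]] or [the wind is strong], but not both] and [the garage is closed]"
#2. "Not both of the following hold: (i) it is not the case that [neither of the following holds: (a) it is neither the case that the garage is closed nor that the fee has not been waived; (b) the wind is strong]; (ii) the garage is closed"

0

Let Q = "the garage is closed" (True), P = "the wind is strong" (True), R = "the fee has been waived" (False).

#1: Formalization: ((Q and (P -> R)) xor P) nand Q

P -> R = True -> False = False
Q and (P -> R) = True and False = False
(Q and (P -> R)) xor P = False xor True = True
((Q and (P -> R)) xor P) nand Q = True nand True = False
Hence #1 is false.

#2: This is not ((Q nor not R) nor P) nand Q.

not R = not False = True
Q nor not R = True nor True = False
(Q nor not R) nor P = False nor True = False
not ((Q nor not R) nor P) = not False = True
not ((Q nor not R) nor P) nand Q = True nand True = False
So #2 is false.

True statements: 0 (none).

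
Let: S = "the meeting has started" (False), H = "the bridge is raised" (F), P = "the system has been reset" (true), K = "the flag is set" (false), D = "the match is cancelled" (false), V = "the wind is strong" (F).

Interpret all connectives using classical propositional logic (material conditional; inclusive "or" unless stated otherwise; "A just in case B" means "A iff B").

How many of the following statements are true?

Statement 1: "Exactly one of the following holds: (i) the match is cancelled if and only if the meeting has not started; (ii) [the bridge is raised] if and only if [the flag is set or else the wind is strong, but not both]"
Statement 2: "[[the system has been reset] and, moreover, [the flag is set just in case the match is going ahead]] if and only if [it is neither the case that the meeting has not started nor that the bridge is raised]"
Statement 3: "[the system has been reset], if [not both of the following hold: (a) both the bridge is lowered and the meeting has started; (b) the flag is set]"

3

Statement 1: Formalization: (D ↔ ¬S) ⊕ (H ↔ (K ⊕ V))

¬S = ¬F = T
D ↔ ¬S = F ↔ T = F
K ⊕ V = F ⊕ F = F
H ↔ (K ⊕ V) = F ↔ F = T
(D ↔ ¬S) ⊕ (H ↔ (K ⊕ V)) = F ⊕ T = T
Hence Statement 1 is true.

Statement 2: This is (P ∧ (K ↔ ¬D)) ↔ (¬S ↓ H).

¬D = ¬F = T
K ↔ ¬D = F ↔ T = F
P ∧ (K ↔ ¬D) = T ∧ F = F
¬S = ¬F = T
¬S ↓ H = T ↓ F = F
(P ∧ (K ↔ ¬D)) ↔ (¬S ↓ H) = F ↔ F = T
Hence Statement 2 is true.

Statement 3: In symbols: ((¬H ∧ S) ↑ K) → P

¬H = ¬F = T
¬H ∧ S = T ∧ F = F
(¬H ∧ S) ↑ K = F ↑ F = T
((¬H ∧ S) ↑ K) → P = T → T = T
Hence Statement 3 is true.

Count: 3.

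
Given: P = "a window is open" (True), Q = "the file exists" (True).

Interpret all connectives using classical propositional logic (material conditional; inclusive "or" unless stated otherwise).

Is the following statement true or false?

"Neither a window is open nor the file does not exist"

Values: P=T, Q=T.
Parsed as P ↓ ¬Q

¬Q = ¬T = F
P ↓ ¬Q = T ↓ F = F

false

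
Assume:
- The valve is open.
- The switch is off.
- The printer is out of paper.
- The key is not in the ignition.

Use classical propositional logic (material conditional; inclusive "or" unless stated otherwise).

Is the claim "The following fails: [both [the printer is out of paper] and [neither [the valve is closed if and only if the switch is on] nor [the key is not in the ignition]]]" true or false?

Let R = "the printer has paper" (F), P = "the valve is open" (T), Q = "the switch is on" (F), S = "the key is in the ignition" (F).
Formalization: ~(~R & ((~P <-> Q) nor ~S))

~R = ~F = T
~P = ~T = F
~P <-> Q = F <-> F = T
~S = ~F = T
(~P <-> Q) nor ~S = T nor T = F
~R & ((~P <-> Q) nor ~S) = T & F = F
~(~R & ((~P <-> Q) nor ~S)) = ~F = T

True.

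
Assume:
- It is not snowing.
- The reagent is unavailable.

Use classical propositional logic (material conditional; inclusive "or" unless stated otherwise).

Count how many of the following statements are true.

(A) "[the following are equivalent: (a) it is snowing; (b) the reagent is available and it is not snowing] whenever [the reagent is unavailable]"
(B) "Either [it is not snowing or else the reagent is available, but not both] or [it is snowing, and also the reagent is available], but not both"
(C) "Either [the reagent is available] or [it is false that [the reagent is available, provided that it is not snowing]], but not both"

3

Let Q = "the reagent is available" (F), P = "it is snowing" (F).

(A): Formalization: ¬Q → (P ↔ (Q ∧ ¬P))

¬Q = ¬F = T
¬P = ¬F = T
Q ∧ ¬P = F ∧ T = F
P ↔ (Q ∧ ¬P) = F ↔ F = T
¬Q → (P ↔ (Q ∧ ¬P)) = T → T = T
Thus (A) is true.

(B): In symbols: (¬P ⊕ Q) ⊕ (P ∧ Q)

¬P = ¬F = T
¬P ⊕ Q = T ⊕ F = T
P ∧ Q = F ∧ F = F
(¬P ⊕ Q) ⊕ (P ∧ Q) = T ⊕ F = T
So (B) is true.

(C): This is Q ⊕ ¬(¬P → Q).

¬P = ¬F = T
¬P → Q = T → F = F
¬(¬P → Q) = ¬F = T
Q ⊕ ¬(¬P → Q) = F ⊕ T = T
Thus (C) is true.

True statements: 3 ((A), (B), (C)).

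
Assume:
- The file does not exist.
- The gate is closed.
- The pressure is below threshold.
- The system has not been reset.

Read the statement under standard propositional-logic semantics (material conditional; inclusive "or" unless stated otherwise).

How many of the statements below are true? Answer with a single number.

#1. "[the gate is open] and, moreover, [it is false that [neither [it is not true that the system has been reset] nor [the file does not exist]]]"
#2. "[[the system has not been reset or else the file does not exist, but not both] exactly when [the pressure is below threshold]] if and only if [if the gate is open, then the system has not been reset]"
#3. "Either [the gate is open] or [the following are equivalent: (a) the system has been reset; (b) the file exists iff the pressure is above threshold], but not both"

Let Q = "the gate is open" (F), S = "the system has been reset" (F), P = "the file exists" (F), R = "the pressure is above threshold" (F).

#1: Formalization: Q ∧ ¬(¬S ↓ ¬P)

¬S = ¬F = T
¬P = ¬F = T
¬S ↓ ¬P = T ↓ T = F
¬(¬S ↓ ¬P) = ¬F = T
Q ∧ ¬(¬S ↓ ¬P) = F ∧ T = F
Hence #1 is false.

#2: Formalization: ((¬S ⊕ ¬P) ↔ ¬R) ↔ (Q → ¬S)

¬S = ¬F = T
¬P = ¬F = T
¬S ⊕ ¬P = T ⊕ T = F
¬R = ¬F = T
(¬S ⊕ ¬P) ↔ ¬R = F ↔ T = F
¬S = ¬F = T
Q → ¬S = F → T = T
((¬S ⊕ ¬P) ↔ ¬R) ↔ (Q → ¬S) = F ↔ T = F
Hence #2 is false.

#3: This is Q ⊕ (S ↔ (P ↔ R)).

P ↔ R = F ↔ F = T
S ↔ (P ↔ R) = F ↔ T = F
Q ⊕ (S ↔ (P ↔ R)) = F ⊕ F = F
Thus #3 is false.

True statements: 0 (none).

0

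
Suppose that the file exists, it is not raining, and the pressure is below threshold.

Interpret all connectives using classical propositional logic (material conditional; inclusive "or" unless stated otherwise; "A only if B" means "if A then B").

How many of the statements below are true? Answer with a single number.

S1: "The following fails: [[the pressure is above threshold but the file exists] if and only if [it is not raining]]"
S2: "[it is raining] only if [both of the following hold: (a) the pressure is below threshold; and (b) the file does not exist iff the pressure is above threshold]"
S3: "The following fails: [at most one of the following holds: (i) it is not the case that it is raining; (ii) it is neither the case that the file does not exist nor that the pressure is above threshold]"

3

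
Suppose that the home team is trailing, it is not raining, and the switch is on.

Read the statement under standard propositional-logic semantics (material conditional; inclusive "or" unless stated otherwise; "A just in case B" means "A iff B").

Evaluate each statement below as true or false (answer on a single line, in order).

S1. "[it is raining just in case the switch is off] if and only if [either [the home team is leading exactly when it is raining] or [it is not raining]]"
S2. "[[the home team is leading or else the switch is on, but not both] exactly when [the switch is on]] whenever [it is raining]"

S1 True, S2 True

Let L = "it is raining" (False), D = "the switch is on" (True), H = "the home team is leading" (False).

S1: Formalization: (L iff not D) iff ((H iff L) or not L)

not D = not True = False
L iff not D = False iff False = True
H iff L = False iff False = True
not L = not False = True
(H iff L) or not L = True or True = True
(L iff not D) iff ((H iff L) or not L) = True iff True = True
Thus S1 is true.

S2: In symbols: L -> ((H xor D) iff D)

H xor D = False xor True = True
(H xor D) iff D = True iff True = True
L -> ((H xor D) iff D) = False -> True = True
Thus S2 is true.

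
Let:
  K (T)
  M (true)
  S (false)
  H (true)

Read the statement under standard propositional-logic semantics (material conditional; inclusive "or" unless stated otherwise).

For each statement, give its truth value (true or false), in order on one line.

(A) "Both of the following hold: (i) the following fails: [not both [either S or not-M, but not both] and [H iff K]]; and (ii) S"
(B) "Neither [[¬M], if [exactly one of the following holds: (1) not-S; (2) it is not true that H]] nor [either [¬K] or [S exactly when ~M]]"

(A) false / (B) false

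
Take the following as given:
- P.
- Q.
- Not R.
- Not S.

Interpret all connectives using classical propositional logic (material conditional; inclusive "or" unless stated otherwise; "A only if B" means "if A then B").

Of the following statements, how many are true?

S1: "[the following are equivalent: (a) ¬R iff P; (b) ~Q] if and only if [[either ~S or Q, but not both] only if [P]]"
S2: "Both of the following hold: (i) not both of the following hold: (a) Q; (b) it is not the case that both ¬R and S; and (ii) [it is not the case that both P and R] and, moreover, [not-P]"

S1: In symbols: ((not R iff P) iff not Q) iff ((not S xor Q) -> P)

not R = not False = True
not R iff P = True iff True = True
not Q = not True = False
(not R iff P) iff not Q = True iff False = False
not S = not False = True
not S xor Q = True xor True = False
(not S xor Q) -> P = False -> True = True
((not R iff P) iff not Q) iff ((not S xor Q) -> P) = False iff True = False
So S1 is false.

S2: Parsed as (Q nand (not R nand S)) and ((P nand R) and not P)

not R = not False = True
not R nand S = True nand False = True
Q nand (not R nand S) = True nand True = False
P nand R = True nand False = True
not P = not True = False
(P nand R) and not P = True and False = False
(Q nand (not R nand S)) and ((P nand R) and not P) = False and False = False
So S2 is false.

True statements: 0 (none).

0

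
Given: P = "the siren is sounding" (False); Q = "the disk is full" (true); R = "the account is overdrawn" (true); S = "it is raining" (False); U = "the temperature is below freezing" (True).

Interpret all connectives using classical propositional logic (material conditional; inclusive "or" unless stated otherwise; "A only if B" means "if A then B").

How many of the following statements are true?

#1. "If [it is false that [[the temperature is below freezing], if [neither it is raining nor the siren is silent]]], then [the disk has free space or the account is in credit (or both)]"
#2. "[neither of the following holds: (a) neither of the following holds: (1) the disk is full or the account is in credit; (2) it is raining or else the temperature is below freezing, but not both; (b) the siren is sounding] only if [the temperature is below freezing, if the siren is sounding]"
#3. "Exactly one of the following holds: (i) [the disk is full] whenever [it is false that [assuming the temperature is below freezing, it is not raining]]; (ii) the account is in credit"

#1: Formalization: ¬((S ↓ ¬P) → U) → (¬Q ∨ ¬R)

¬P = ¬F = T
S ↓ ¬P = F ↓ T = F
(S ↓ ¬P) → U = F → T = T
¬((S ↓ ¬P) → U) = ¬T = F
¬Q = ¬T = F
¬R = ¬T = F
¬Q ∨ ¬R = F ∨ F = F
¬((S ↓ ¬P) → U) → (¬Q ∨ ¬R) = F → F = T
Hence #1 is true.

#2: Formalization: (((Q ∨ ¬R) ↓ (S ⊕ U)) ↓ P) → (P → U)

¬R = ¬T = F
Q ∨ ¬R = T ∨ F = T
S ⊕ U = F ⊕ T = T
(Q ∨ ¬R) ↓ (S ⊕ U) = T ↓ T = F
((Q ∨ ¬R) ↓ (S ⊕ U)) ↓ P = F ↓ F = T
P → U = F → T = T
(((Q ∨ ¬R) ↓ (S ⊕ U)) ↓ P) → (P → U) = T → T = T
So #2 is true.

#3: Formalization: (¬(U → ¬S) → Q) ⊕ ¬R

¬S = ¬F = T
U → ¬S = T → T = T
¬(U → ¬S) = ¬T = F
¬(U → ¬S) → Q = F → T = T
¬R = ¬T = F
(¬(U → ¬S) → Q) ⊕ ¬R = T ⊕ F = T
So #3 is true.

Count: 3.

3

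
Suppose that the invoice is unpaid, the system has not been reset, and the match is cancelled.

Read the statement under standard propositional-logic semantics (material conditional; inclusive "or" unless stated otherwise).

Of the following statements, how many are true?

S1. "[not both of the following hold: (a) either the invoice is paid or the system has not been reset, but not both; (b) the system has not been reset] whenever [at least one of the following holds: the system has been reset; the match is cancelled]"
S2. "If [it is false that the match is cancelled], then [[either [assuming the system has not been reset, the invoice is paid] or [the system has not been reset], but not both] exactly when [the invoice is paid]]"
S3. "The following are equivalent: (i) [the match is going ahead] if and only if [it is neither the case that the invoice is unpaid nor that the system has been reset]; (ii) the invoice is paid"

Let H = "the system has been reset" (F), D = "the match is cancelled" (T), U = "the invoice is paid" (F).

S1: Formalization: (H | D) -> ((U xor ~H) nand ~H)

H | D = F | T = T
~H = ~F = T
U xor ~H = F xor T = T
~H = ~F = T
(U xor ~H) nand ~H = T nand T = F
(H | D) -> ((U xor ~H) nand ~H) = T -> F = F
Thus S1 is false.

S2: Parsed as ~D -> (((~H -> U) xor ~H) <-> U)

~D = ~T = F
~H = ~F = T
~H -> U = T -> F = F
~H = ~F = T
(~H -> U) xor ~H = F xor T = T
((~H -> U) xor ~H) <-> U = T <-> F = F
~D -> (((~H -> U) xor ~H) <-> U) = F -> F = T
Hence S2 is true.

S3: In symbols: (~D <-> (~U nor H)) <-> U

~D = ~T = F
~U = ~F = T
~U nor H = T nor F = F
~D <-> (~U nor H) = F <-> F = T
(~D <-> (~U nor H)) <-> U = T <-> F = F
Thus S3 is false.

1 of the 3 statements is true (S2).

1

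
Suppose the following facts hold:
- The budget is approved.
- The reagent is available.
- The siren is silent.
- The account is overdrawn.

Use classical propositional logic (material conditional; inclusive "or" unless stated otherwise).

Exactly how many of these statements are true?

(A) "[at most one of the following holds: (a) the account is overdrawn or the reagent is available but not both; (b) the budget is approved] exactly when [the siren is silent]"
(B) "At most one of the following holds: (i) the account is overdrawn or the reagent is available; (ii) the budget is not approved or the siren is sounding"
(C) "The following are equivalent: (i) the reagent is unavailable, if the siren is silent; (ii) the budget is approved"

Let S = "the account is overdrawn" (True), Q = "the reagent is available" (True), P = "the budget is approved" (True), R = "the siren is sounding" (False).

(A): In symbols: ((S xor Q) nand P) iff not R

S xor Q = True xor True = False
(S xor Q) nand P = False nand True = True
not R = not False = True
((S xor Q) nand P) iff not R = True iff True = True
So (A) is true.

(B): This is (S or Q) nand (not P or R).

S or Q = True or True = True
not P = not True = False
not P or R = False or False = False
(S or Q) nand (not P or R) = True nand False = True
Thus (B) is true.

(C): This is (not R -> not Q) iff P.

not R = not False = True
not Q = not True = False
not R -> not Q = True -> False = False
(not R -> not Q) iff P = False iff True = False
Thus (C) is false.

2 of the 3 statements are true ((A), (B)).

2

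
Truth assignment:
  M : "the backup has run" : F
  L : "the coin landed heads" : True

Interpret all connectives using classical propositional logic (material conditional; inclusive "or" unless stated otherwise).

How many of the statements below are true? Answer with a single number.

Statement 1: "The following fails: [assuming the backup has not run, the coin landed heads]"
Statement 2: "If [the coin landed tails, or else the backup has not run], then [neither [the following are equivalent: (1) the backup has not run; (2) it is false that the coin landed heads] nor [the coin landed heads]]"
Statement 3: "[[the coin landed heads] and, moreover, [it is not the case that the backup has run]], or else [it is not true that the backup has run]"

Statement 1: Formalization: not (not M -> L)

not M = not False = True
not M -> L = True -> True = True
not (not M -> L) = not True = False
Hence Statement 1 is false.

Statement 2: This is (not L or not M) -> ((not M iff not L) nor L).

not L = not True = False
not M = not False = True
not L or not M = False or True = True
not M = not False = True
not L = not True = False
not M iff not L = True iff False = False
(not M iff not L) nor L = False nor True = False
(not L or not M) -> ((not M iff not L) nor L) = True -> False = False
Hence Statement 2 is false.

Statement 3: Formalization: (L and not M) or not M

not M = not False = True
L and not M = True and True = True
not M = not False = True
(L and not M) or not M = True or True = True
So Statement 3 is true.

Count: 1.

1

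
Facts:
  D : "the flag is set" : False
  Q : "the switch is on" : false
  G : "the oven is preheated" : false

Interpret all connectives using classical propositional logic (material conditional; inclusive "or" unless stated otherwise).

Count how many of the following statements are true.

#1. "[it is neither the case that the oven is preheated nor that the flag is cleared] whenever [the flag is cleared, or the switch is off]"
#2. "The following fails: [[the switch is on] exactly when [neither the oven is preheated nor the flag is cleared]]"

#1: Formalization: (¬D ∨ ¬Q) → (G ↓ ¬D)

¬D = ¬F = T
¬Q = ¬F = T
¬D ∨ ¬Q = T ∨ T = T
¬D = ¬F = T
G ↓ ¬D = F ↓ T = F
(¬D ∨ ¬Q) → (G ↓ ¬D) = T → F = F
Thus #1 is false.

#2: In symbols: ¬(Q ↔ (G ↓ ¬D))

¬D = ¬F = T
G ↓ ¬D = F ↓ T = F
Q ↔ (G ↓ ¬D) = F ↔ F = T
¬(Q ↔ (G ↓ ¬D)) = ¬T = F
Thus #2 is false.

0 of the 2 statements are true (none).

0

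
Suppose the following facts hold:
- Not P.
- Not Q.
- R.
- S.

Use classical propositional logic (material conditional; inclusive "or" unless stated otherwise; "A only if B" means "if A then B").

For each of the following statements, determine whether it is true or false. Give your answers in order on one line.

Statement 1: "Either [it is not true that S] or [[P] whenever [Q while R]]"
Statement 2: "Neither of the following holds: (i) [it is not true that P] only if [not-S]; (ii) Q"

Statement 1 T, Statement 2 T

Statement 1: This is not S or ((Q and R) -> P).

not S = not True = False
Q and R = False and True = False
(Q and R) -> P = False -> False = True
not S or ((Q and R) -> P) = False or True = True
Hence Statement 1 is true.

Statement 2: In symbols: (not P -> not S) nor Q

not P = not False = True
not S = not True = False
not P -> not S = True -> False = False
(not P -> not S) nor Q = False nor False = True
Thus Statement 2 is true.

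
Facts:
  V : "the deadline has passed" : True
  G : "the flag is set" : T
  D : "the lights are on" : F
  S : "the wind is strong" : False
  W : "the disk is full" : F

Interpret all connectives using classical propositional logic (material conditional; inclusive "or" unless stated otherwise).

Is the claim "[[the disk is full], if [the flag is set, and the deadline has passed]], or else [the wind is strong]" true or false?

False.

Values: G=T, V=T, W=F, S=F.
Parsed as ((G ∧ V) → W) ∨ S

G ∧ V = T ∧ T = T
(G ∧ V) → W = T → F = F
((G ∧ V) → W) ∨ S = F ∨ F = F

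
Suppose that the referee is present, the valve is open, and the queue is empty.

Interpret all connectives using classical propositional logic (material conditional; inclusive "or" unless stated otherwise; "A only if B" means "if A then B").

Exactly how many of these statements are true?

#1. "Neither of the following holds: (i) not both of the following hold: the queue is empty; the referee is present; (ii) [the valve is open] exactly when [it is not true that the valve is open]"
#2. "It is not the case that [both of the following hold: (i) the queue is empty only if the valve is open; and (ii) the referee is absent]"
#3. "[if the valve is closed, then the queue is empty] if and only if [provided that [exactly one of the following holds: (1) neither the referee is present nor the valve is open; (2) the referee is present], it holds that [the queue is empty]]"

Let D = "the queue is empty" (T), R = "the referee is present" (T), P = "the valve is open" (T).

#1: In symbols: (D nand R) nor (P <-> ~P)

D nand R = T nand T = F
~P = ~T = F
P <-> ~P = T <-> F = F
(D nand R) nor (P <-> ~P) = F nor F = T
Thus #1 is true.

#2: In symbols: ~((D -> P) & ~R)

D -> P = T -> T = T
~R = ~T = F
(D -> P) & ~R = T & F = F
~((D -> P) & ~R) = ~F = T
Hence #2 is true.

#3: Formalization: (~P -> D) <-> (((R nor P) xor R) -> D)

~P = ~T = F
~P -> D = F -> T = T
R nor P = T nor T = F
(R nor P) xor R = F xor T = T
((R nor P) xor R) -> D = T -> T = T
(~P -> D) <-> (((R nor P) xor R) -> D) = T <-> T = T
Hence #3 is true.

True statements: 3.

3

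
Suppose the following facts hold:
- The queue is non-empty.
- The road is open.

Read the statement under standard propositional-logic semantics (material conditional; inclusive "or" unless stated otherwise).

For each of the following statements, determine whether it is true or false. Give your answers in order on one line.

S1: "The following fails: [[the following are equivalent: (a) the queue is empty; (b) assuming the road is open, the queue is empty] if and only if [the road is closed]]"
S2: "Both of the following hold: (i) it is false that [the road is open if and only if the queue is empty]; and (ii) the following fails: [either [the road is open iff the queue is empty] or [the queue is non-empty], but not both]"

Let P = "the queue is empty" (F), Q = "the road is closed" (F).

S1: Formalization: ~((P <-> (~Q -> P)) <-> Q)

~Q = ~F = T
~Q -> P = T -> F = F
P <-> (~Q -> P) = F <-> F = T
(P <-> (~Q -> P)) <-> Q = T <-> F = F
~((P <-> (~Q -> P)) <-> Q) = ~F = T
So S1 is true.

S2: Parsed as ~(~Q <-> P) & ~((~Q <-> P) xor ~P)

~Q = ~F = T
~Q <-> P = T <-> F = F
~(~Q <-> P) = ~F = T
~Q = ~F = T
~Q <-> P = T <-> F = F
~P = ~F = T
(~Q <-> P) xor ~P = F xor T = T
~((~Q <-> P) xor ~P) = ~T = F
~(~Q <-> P) & ~((~Q <-> P) xor ~P) = T & F = F
Hence S2 is false.

S1 True, S2 False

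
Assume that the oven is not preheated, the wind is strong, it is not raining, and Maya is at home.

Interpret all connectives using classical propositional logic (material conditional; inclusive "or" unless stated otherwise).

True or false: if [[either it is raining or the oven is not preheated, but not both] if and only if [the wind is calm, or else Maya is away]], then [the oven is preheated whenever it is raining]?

True

Let R = "it is raining" (False), P = "the oven is preheated" (False), Q = "the wind is strong" (True), S = "Maya is at home" (True).
In symbols: ((R xor not P) iff (not Q or not S)) -> (R -> P)

not P = not False = True
R xor not P = False xor True = True
not Q = not True = False
not S = not True = False
not Q or not S = False or False = False
(R xor not P) iff (not Q or not S) = True iff False = False
R -> P = False -> False = True
((R xor not P) iff (not Q or not S)) -> (R -> P) = False -> True = True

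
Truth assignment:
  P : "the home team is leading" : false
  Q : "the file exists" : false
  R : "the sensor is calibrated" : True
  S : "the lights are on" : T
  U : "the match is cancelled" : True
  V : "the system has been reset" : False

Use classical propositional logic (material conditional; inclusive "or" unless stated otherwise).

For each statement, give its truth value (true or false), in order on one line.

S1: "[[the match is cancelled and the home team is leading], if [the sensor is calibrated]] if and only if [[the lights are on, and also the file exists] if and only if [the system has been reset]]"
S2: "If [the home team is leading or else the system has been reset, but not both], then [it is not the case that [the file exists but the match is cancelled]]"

S1: This is (R → (U ∧ P)) ↔ ((S ∧ Q) ↔ V).

U ∧ P = T ∧ F = F
R → (U ∧ P) = T → F = F
S ∧ Q = T ∧ F = F
(S ∧ Q) ↔ V = F ↔ F = T
(R → (U ∧ P)) ↔ ((S ∧ Q) ↔ V) = F ↔ T = F
Thus S1 is false.

S2: Formalization: (P ⊕ V) → ¬(Q ∧ U)

P ⊕ V = F ⊕ F = F
Q ∧ U = F ∧ T = F
¬(Q ∧ U) = ¬F = T
(P ⊕ V) → ¬(Q ∧ U) = F → T = T
Hence S2 is true.

S1 false / S2 true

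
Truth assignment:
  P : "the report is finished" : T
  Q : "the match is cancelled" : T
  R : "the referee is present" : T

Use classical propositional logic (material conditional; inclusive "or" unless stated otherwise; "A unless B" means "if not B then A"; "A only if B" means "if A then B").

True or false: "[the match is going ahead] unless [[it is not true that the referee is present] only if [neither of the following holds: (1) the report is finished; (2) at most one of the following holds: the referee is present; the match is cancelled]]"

Parsed as not Q or (not R -> (P nor (R nand Q)))

not Q = not True = False
not R = not True = False
R nand Q = True nand True = False
P nor (R nand Q) = True nor False = False
not R -> (P nor (R nand Q)) = False -> False = True
not Q or (not R -> (P nor (R nand Q))) = False or True = True

True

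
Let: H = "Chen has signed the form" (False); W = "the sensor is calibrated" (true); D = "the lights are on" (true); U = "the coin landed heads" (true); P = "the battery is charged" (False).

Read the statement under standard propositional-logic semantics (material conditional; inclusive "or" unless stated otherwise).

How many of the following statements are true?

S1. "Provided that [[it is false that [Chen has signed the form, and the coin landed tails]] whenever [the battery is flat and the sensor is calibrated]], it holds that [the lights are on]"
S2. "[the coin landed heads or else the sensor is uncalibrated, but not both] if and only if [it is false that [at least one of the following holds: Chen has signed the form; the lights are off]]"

S1: This is ((not P and W) -> not (H and not U)) -> D.

not P = not False = True
not P and W = True and True = True
not U = not True = False
H and not U = False and False = False
not (H and not U) = not False = True
(not P and W) -> not (H and not U) = True -> True = True
((not P and W) -> not (H and not U)) -> D = True -> True = True
Hence S1 is true.

S2: In symbols: (U xor not W) iff not (H or not D)

not W = not True = False
U xor not W = True xor False = True
not D = not True = False
H or not D = False or False = False
not (H or not D) = not False = True
(U xor not W) iff not (H or not D) = True iff True = True
Thus S2 is true.

Count: 2.

2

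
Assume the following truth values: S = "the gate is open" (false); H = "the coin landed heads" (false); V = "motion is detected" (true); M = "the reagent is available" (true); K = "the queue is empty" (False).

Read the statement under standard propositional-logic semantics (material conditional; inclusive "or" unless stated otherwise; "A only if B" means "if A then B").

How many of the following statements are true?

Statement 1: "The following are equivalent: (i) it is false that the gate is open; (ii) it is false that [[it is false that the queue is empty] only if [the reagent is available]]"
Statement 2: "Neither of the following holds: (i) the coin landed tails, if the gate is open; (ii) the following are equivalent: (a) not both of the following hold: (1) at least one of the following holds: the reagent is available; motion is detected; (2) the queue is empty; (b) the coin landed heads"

0

Statement 1: In symbols: not S iff not (not K -> M)

not S = not False = True
not K = not False = True
not K -> M = True -> True = True
not (not K -> M) = not True = False
not S iff not (not K -> M) = True iff False = False
So Statement 1 is false.

Statement 2: Parsed as (S -> not H) nor (((M or V) nand K) iff H)

not H = not False = True
S -> not H = False -> True = True
M or V = True or True = True
(M or V) nand K = True nand False = True
((M or V) nand K) iff H = True iff False = False
(S -> not H) nor (((M or V) nand K) iff H) = True nor False = False
Hence Statement 2 is false.

True statements: 0 (none).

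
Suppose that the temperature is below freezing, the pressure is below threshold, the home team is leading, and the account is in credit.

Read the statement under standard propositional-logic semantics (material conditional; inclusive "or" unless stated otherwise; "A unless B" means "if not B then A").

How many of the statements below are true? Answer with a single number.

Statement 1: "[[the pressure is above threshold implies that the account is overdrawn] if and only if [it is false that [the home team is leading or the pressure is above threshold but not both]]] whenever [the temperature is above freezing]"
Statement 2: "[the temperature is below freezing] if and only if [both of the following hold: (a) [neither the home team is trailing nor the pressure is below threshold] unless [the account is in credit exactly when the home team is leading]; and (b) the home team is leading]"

Let R = "the temperature is below freezing" (T), W = "the pressure is above threshold" (F), S = "the account is overdrawn" (F), M = "the home team is leading" (T).

Statement 1: This is ~R -> ((W -> S) <-> ~(M xor W)).

~R = ~T = F
W -> S = F -> F = T
M xor W = T xor F = T
~(M xor W) = ~T = F
(W -> S) <-> ~(M xor W) = T <-> F = F
~R -> ((W -> S) <-> ~(M xor W)) = F -> F = T
Hence Statement 1 is true.

Statement 2: In symbols: R <-> (((~M nor ~W) | (~S <-> M)) & M)

~M = ~T = F
~W = ~F = T
~M nor ~W = F nor T = F
~S = ~F = T
~S <-> M = T <-> T = T
(~M nor ~W) | (~S <-> M) = F | T = T
((~M nor ~W) | (~S <-> M)) & M = T & T = T
R <-> (((~M nor ~W) | (~S <-> M)) & M) = T <-> T = T
Thus Statement 2 is true.

2 of the 2 statements are true.

2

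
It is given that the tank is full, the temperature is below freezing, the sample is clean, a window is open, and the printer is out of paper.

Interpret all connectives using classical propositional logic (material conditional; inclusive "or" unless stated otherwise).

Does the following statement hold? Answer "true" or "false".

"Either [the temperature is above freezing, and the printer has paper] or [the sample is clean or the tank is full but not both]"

false

Let L = "the temperature is below freezing" (T), S = "the printer has paper" (F), K = "the sample is contaminated" (F), P = "the tank is full" (T).
Formalization: (¬L ∧ S) ∨ (¬K ⊕ P)

¬L = ¬T = F
¬L ∧ S = F ∧ F = F
¬K = ¬F = T
¬K ⊕ P = T ⊕ T = F
(¬L ∧ S) ∨ (¬K ⊕ P) = F ∨ F = F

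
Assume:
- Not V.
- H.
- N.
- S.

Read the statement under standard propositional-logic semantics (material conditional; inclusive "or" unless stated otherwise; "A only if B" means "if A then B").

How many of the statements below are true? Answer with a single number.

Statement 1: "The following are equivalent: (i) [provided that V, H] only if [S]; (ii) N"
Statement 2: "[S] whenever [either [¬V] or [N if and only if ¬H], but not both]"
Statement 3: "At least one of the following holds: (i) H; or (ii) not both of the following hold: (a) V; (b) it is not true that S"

Statement 1: In symbols: ((V → H) → S) ↔ N

V → H = F → T = T
(V → H) → S = T → T = T
((V → H) → S) ↔ N = T ↔ T = T
Thus Statement 1 is true.

Statement 2: This is (¬V ⊕ (N ↔ ¬H)) → S.

¬V = ¬F = T
¬H = ¬T = F
N ↔ ¬H = T ↔ F = F
¬V ⊕ (N ↔ ¬H) = T ⊕ F = T
(¬V ⊕ (N ↔ ¬H)) → S = T → T = T
Thus Statement 2 is true.

Statement 3: In symbols: H ∨ (V ↑ ¬S)

¬S = ¬T = F
V ↑ ¬S = F ↑ F = T
H ∨ (V ↑ ¬S) = T ∨ T = T
Thus Statement 3 is true.

Count: 3.

3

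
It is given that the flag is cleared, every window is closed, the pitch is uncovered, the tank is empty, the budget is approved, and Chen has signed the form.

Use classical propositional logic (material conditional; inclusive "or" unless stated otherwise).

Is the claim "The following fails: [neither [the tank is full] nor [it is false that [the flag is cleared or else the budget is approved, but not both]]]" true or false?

Let H = "the tank is full" (F), U = "the flag is set" (F), Q = "the budget is approved" (T).
This is ¬(H ↓ ¬(¬U ⊕ Q)).

¬U = ¬F = T
¬U ⊕ Q = T ⊕ T = F
¬(¬U ⊕ Q) = ¬F = T
H ↓ ¬(¬U ⊕ Q) = F ↓ T = F
¬(H ↓ ¬(¬U ⊕ Q)) = ¬F = T

true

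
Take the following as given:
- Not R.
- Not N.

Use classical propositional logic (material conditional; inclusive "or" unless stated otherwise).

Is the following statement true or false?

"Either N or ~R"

True.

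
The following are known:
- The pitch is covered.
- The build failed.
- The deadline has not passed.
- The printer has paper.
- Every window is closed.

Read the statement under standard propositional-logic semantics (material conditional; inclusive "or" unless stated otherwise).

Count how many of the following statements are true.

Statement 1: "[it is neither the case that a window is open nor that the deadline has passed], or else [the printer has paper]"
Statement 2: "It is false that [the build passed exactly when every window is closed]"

2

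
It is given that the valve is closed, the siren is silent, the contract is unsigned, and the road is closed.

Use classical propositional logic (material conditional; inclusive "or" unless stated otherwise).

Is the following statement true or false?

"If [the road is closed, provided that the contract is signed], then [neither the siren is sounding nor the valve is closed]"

Let R = "the contract is signed" (F), S = "the road is closed" (T), Q = "the siren is sounding" (F), P = "the valve is open" (F).
This is (R -> S) -> (Q nor ~P).

R -> S = F -> T = T
~P = ~F = T
Q nor ~P = F nor T = F
(R -> S) -> (Q nor ~P) = T -> F = F

False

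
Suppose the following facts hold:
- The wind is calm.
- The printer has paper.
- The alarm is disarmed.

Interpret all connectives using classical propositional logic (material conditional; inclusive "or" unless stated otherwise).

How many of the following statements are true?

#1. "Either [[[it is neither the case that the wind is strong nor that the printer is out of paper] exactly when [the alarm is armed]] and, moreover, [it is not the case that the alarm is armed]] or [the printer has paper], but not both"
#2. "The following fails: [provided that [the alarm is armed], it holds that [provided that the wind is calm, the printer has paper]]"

1

Let P = "the wind is strong" (F), Q = "the printer has paper" (T), R = "the alarm is armed" (F).

#1: In symbols: (((P nor ~Q) <-> R) & ~R) xor Q

~Q = ~T = F
P nor ~Q = F nor F = T
(P nor ~Q) <-> R = T <-> F = F
~R = ~F = T
((P nor ~Q) <-> R) & ~R = F & T = F
(((P nor ~Q) <-> R) & ~R) xor Q = F xor T = T
Hence #1 is true.

#2: This is ~(R -> (~P -> Q)).

~P = ~F = T
~P -> Q = T -> T = T
R -> (~P -> Q) = F -> T = T
~(R -> (~P -> Q)) = ~T = F
So #2 is false.

Count: 1.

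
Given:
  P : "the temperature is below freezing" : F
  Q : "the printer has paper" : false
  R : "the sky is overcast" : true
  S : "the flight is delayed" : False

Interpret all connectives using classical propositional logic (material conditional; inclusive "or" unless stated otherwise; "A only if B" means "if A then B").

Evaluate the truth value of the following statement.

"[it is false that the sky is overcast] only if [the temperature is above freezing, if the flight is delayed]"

True

In symbols: not R -> (S -> not P)

not R = not True = False
not P = not False = True
S -> not P = False -> True = True
not R -> (S -> not P) = False -> True = True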